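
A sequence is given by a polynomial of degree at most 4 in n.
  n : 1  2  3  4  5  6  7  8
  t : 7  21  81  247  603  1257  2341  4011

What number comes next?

14, 60, 166, 356, 654, 1084, 1670
46, 106, 190, 298, 430, 586
60, 84, 108, 132, 156
24, 24, 24, 24
The fourth differences are constant (24).
156 + 24 = 180;  586 + 180 = 766;  1670 + 766 = 2436;  4011 + 2436 = 6447

6447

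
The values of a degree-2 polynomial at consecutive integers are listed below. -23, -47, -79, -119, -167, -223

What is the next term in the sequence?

-287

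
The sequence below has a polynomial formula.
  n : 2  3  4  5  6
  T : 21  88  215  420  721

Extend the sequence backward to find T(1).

-4

67  127  205  301
60  78  96
18  18
The third differences are constant at 18.
Work back: 60 − 18 = 42;  67 − 42 = 25;  21 − 25 = -4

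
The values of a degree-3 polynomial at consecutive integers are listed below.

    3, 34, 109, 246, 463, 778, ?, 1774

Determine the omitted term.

Using the first 6 terms:
First differences: 31, 75, 137, 217, 315
Second differences: 44, 62, 80, 98
Third differences: 18, 18, 18
Constant third difference = 18.
Extend forward: 98 + 18 = 116;  315 + 116 = 431;  778 + 431 = 1209

1209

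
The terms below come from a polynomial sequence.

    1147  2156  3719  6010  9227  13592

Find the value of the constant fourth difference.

First differences: 1009, 1563, 2291, 3217, 4365
Second differences: 554, 728, 926, 1148
Third differences: 174, 198, 222
Fourth differences: 24, 24

24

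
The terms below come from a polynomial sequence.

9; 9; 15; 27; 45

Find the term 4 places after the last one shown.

177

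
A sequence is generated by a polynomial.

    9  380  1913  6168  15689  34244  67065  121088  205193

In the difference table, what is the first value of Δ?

371

D1: 371, 1533, 4255, 9521, 18555, 32821, 54023, 84105
D2: 1162, 2722, 5266, 9034, 14266, 21202, 30082
D3: 1560, 2544, 3768, 5232, 6936, 8880
D4: 984, 1224, 1464, 1704, 1944
D5: 240, 240, 240, 240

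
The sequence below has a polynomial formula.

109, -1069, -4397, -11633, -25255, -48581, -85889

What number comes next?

-142537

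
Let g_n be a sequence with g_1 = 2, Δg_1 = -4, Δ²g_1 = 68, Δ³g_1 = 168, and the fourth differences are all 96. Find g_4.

362

Build the table forward from the leading diagonal:
D4: 96, 96, 96, 96
D3: 168, 264, 360, 456
D2: 68, 236, 500, 860
D1: -4, 64, 300, 800
g: 2, -2, 62, 362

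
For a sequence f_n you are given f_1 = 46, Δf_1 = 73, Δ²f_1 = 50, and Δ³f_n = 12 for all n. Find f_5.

Build the table forward from the leading diagonal:
Δ³: 12  12  12  12  12
Δ²: 50  62  74  86  98
Δ: 73  123  185  259  345
f: 46  119  242  427  686

686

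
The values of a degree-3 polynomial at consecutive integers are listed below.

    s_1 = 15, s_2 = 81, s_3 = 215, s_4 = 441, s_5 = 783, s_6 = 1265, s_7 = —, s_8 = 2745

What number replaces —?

Using the first 6 terms:
Δ: 66, 134, 226, 342, 482
Δ²: 68, 92, 116, 140
Δ³: 24, 24, 24
Constant third difference = 24.
Extend forward: 140 + 24 = 164;  482 + 164 = 646;  1265 + 646 = 1911

1911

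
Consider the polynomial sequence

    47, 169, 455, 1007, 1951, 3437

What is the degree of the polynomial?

4

D1: 122, 286, 552, 944, 1486
D2: 164, 266, 392, 542
D3: 102, 126, 150
D4: 24, 24
The fourth differences are constant, so the polynomial has degree 4.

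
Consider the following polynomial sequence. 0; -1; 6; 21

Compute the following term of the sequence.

-1  7  15
8  8
Second differences constant at 8.
15 + 8 = 23;  21 + 23 = 44

44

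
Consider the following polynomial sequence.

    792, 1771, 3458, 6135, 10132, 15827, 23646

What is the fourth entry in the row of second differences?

D1: 979, 1687, 2677, 3997, 5695, 7819
D2: 708, 990, 1320, 1698, 2124
D3: 282, 330, 378, 426
D4: 48, 48, 48

1698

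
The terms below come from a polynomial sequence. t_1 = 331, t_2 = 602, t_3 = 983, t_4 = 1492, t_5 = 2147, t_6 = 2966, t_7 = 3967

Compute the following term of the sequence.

5168

D1: 271, 381, 509, 655, 819, 1001
D2: 110, 128, 146, 164, 182
D3: 18, 18, 18, 18
The third differences are constant (18).
182 + 18 = 200;  1001 + 200 = 1201;  3967 + 1201 = 5168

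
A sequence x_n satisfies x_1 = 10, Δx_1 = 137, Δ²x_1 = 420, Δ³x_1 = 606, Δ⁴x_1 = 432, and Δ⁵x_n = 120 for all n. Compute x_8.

48639

Build the table forward from the leading diagonal:
Fifth differences: 120, 120, 120, 120, 120, 120, 120, 120
Fourth differences: 432, 552, 672, 792, 912, 1032, 1152, 1272
Third differences: 606, 1038, 1590, 2262, 3054, 3966, 4998, 6150
Second differences: 420, 1026, 2064, 3654, 5916, 8970, 12936, 17934
First differences: 137, 557, 1583, 3647, 7301, 13217, 22187, 35123
x: 10, 147, 704, 2287, 5934, 13235, 26452, 48639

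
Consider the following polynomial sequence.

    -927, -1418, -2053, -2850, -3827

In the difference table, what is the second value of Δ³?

First differences: -491, -635, -797, -977
Second differences: -144, -162, -180
Third differences: -18, -18

-18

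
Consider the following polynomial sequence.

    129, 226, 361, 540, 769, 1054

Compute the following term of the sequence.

1401

First differences: 97, 135, 179, 229, 285
Second differences: 38, 44, 50, 56
Third differences: 6, 6, 6
Constant third difference = 6, so extend:
56 + 6 = 62;  285 + 62 = 347;  1054 + 347 = 1401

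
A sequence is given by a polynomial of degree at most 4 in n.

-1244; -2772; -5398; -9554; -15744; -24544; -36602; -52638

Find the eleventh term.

First differences: -1528, -2626, -4156, -6190, -8800, -12058, -16036
Second differences: -1098, -1530, -2034, -2610, -3258, -3978
Third differences: -432, -504, -576, -648, -720
Fourth differences: -72, -72, -72, -72
Fourth differences constant at -72.
-720 − 72 = -792;  -3978 − 792 = -4770;  -16036 − 4770 = -20806;  -52638 − 20806 = -73444
-792 − 72 = -864;  -4770 − 864 = -5634;  -20806 − 5634 = -26440;  -73444 − 26440 = -99884
-864 − 72 = -936;  -5634 − 936 = -6570;  -26440 − 6570 = -33010;  -99884 − 33010 = -132894

-132894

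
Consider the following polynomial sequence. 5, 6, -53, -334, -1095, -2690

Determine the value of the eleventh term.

-42285

First differences: 1, -59, -281, -761, -1595
Second differences: -60, -222, -480, -834
Third differences: -162, -258, -354
Fourth differences: -96, -96
Constant fourth difference = -96, so extend:
-354 − 96 = -450;  -834 − 450 = -1284;  -1595 − 1284 = -2879;  -2690 − 2879 = -5569
-450 − 96 = -546;  -1284 − 546 = -1830;  -2879 − 1830 = -4709;  -5569 − 4709 = -10278
-546 − 96 = -642;  -1830 − 642 = -2472;  -4709 − 2472 = -7181;  -10278 − 7181 = -17459
-642 − 96 = -738;  -2472 − 738 = -3210;  -7181 − 3210 = -10391;  -17459 − 10391 = -27850
-738 − 96 = -834;  -3210 − 834 = -4044;  -10391 − 4044 = -14435;  -27850 − 14435 = -42285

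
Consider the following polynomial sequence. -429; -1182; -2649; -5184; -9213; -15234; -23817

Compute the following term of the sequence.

First differences: -753, -1467, -2535, -4029, -6021, -8583
Second differences: -714, -1068, -1494, -1992, -2562
Third differences: -354, -426, -498, -570
Fourth differences: -72, -72, -72
Fourth differences constant at -72.
-570 − 72 = -642;  -2562 − 642 = -3204;  -8583 − 3204 = -11787;  -23817 − 11787 = -35604

-35604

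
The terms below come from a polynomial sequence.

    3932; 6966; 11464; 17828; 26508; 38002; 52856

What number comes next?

3034, 4498, 6364, 8680, 11494, 14854
1464, 1866, 2316, 2814, 3360
402, 450, 498, 546
48, 48, 48
The fourth differences are constant (48).
546 + 48 = 594;  3360 + 594 = 3954;  14854 + 3954 = 18808;  52856 + 18808 = 71664

71664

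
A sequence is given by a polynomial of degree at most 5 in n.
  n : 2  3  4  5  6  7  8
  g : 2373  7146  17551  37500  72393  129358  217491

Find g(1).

D1: 4773  10405  19949  34893  56965  88133
D2: 5632  9544  14944  22072  31168
D3: 3912  5400  7128  9096
D4: 1488  1728  1968
D5: 240  240
The fifth differences are constant at 240.
Work back: 1488 − 240 = 1248;  3912 − 1248 = 2664;  5632 − 2664 = 2968;  4773 − 2968 = 1805;  2373 − 1805 = 568

568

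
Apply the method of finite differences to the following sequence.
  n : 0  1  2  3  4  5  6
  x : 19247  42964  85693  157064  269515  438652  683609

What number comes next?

D1: 23717 , 42729 , 71371 , 112451 , 169137 , 244957
D2: 19012 , 28642 , 41080 , 56686 , 75820
D3: 9630 , 12438 , 15606 , 19134
D4: 2808 , 3168 , 3528
D5: 360 , 360
The fifth differences are constant (360).
3528 + 360 = 3888;  19134 + 3888 = 23022;  75820 + 23022 = 98842;  244957 + 98842 = 343799;  683609 + 343799 = 1027408

1027408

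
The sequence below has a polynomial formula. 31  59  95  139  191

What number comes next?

251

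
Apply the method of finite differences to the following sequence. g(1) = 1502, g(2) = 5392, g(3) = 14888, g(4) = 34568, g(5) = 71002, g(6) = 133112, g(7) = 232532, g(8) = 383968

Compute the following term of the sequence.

D1: 3890, 9496, 19680, 36434, 62110, 99420, 151436
D2: 5606, 10184, 16754, 25676, 37310, 52016
D3: 4578, 6570, 8922, 11634, 14706
D4: 1992, 2352, 2712, 3072
D5: 360, 360, 360
Constant fifth difference = 360, so extend:
3072 + 360 = 3432;  14706 + 3432 = 18138;  52016 + 18138 = 70154;  151436 + 70154 = 221590;  383968 + 221590 = 605558

605558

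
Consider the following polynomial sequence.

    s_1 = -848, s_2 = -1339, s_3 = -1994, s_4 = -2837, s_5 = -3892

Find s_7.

-6734

D1: -491, -655, -843, -1055
D2: -164, -188, -212
D3: -24, -24
Third differences constant at -24.
-212 − 24 = -236;  -1055 − 236 = -1291;  -3892 − 1291 = -5183
-236 − 24 = -260;  -1291 − 260 = -1551;  -5183 − 1551 = -6734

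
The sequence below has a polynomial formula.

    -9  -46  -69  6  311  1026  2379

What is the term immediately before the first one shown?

6

-37, -23, 75, 305, 715, 1353
14, 98, 230, 410, 638
84, 132, 180, 228
48, 48, 48
The fourth differences are constant at 48.
Work back: 84 − 48 = 36;  14 − 36 = -22;  -37 + 22 = -15;  -9 + 15 = 6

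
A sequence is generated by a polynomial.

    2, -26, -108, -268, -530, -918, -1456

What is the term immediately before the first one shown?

-28, -82, -160, -262, -388, -538
-54, -78, -102, -126, -150
-24, -24, -24, -24
The third differences are constant at -24.
Work back: -54 + 24 = -30;  -28 + 30 = 2;  2 − 2 = 0

0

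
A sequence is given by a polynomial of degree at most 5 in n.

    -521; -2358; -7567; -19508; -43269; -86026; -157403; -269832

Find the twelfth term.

-1497148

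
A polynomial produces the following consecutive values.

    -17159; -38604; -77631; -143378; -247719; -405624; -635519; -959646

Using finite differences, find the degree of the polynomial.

5

-21445, -39027, -65747, -104341, -157905, -229895, -324127
-17582, -26720, -38594, -53564, -71990, -94232
-9138, -11874, -14970, -18426, -22242
-2736, -3096, -3456, -3816
-360, -360, -360
The fifth differences are constant, so the polynomial has degree 5.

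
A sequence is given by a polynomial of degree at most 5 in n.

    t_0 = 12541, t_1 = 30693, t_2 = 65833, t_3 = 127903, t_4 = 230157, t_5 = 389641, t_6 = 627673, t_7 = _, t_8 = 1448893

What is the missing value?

970323

Using the first 7 terms:
18152  35140  62070  102254  159484  238032
16988  26930  40184  57230  78548
9942  13254  17046  21318
3312  3792  4272
480  480
Constant fifth difference = 480.
Extend forward: 4272 + 480 = 4752;  21318 + 4752 = 26070;  78548 + 26070 = 104618;  238032 + 104618 = 342650;  627673 + 342650 = 970323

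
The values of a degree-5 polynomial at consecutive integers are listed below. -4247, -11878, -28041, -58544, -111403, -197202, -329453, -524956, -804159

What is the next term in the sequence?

-1191518

First differences: -7631 , -16163 , -30503 , -52859 , -85799 , -132251 , -195503 , -279203
Second differences: -8532 , -14340 , -22356 , -32940 , -46452 , -63252 , -83700
Third differences: -5808 , -8016 , -10584 , -13512 , -16800 , -20448
Fourth differences: -2208 , -2568 , -2928 , -3288 , -3648
Fifth differences: -360 , -360 , -360 , -360
The fifth differences are constant (-360).
-3648 − 360 = -4008;  -20448 − 4008 = -24456;  -83700 − 24456 = -108156;  -279203 − 108156 = -387359;  -804159 − 387359 = -1191518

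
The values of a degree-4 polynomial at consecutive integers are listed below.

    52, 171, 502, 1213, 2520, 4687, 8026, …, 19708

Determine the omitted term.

12897

Using the first 7 terms:
D1: 119  331  711  1307  2167  3339
D2: 212  380  596  860  1172
D3: 168  216  264  312
D4: 48  48  48
Constant fourth difference = 48.
Extend forward: 312 + 48 = 360;  1172 + 360 = 1532;  3339 + 1532 = 4871;  8026 + 4871 = 12897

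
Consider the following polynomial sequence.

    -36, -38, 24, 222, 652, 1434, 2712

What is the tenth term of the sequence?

11322

D1: -2, 62, 198, 430, 782, 1278
D2: 64, 136, 232, 352, 496
D3: 72, 96, 120, 144
D4: 24, 24, 24
Fourth differences constant at 24.
144 + 24 = 168;  496 + 168 = 664;  1278 + 664 = 1942;  2712 + 1942 = 4654
168 + 24 = 192;  664 + 192 = 856;  1942 + 856 = 2798;  4654 + 2798 = 7452
192 + 24 = 216;  856 + 216 = 1072;  2798 + 1072 = 3870;  7452 + 3870 = 11322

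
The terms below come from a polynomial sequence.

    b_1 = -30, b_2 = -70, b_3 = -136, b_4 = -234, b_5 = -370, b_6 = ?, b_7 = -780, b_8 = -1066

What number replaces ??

Using the first 5 terms:
Δ: -40, -66, -98, -136
Δ²: -26, -32, -38
Δ³: -6, -6
Constant third difference = -6.
Extend forward: -38 − 6 = -44;  -136 − 44 = -180;  -370 − 180 = -550

-550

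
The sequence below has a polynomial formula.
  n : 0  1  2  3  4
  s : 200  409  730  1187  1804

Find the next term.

2605

D1: 209, 321, 457, 617
D2: 112, 136, 160
D3: 24, 24
The third differences are constant (24).
160 + 24 = 184;  617 + 184 = 801;  1804 + 801 = 2605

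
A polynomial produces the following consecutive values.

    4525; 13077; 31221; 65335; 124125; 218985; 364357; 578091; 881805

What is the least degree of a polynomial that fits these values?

5

Δ: 8552, 18144, 34114, 58790, 94860, 145372, 213734, 303714
Δ²: 9592, 15970, 24676, 36070, 50512, 68362, 89980
Δ³: 6378, 8706, 11394, 14442, 17850, 21618
Δ⁴: 2328, 2688, 3048, 3408, 3768
Δ⁵: 360, 360, 360, 360
The fifth differences are constant, so the polynomial has degree 5.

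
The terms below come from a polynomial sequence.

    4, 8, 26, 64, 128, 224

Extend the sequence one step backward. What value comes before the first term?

8

First differences: 4, 18, 38, 64, 96
Second differences: 14, 20, 26, 32
Third differences: 6, 6, 6
The third differences are constant at 6.
Work back: 14 − 6 = 8;  4 − 8 = -4;  4 + 4 = 8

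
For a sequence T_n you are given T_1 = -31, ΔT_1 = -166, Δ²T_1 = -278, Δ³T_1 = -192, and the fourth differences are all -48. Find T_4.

-1555

Build the table forward from the leading diagonal:
Δ⁴: -48  -48  -48  -48
Δ³: -192  -240  -288  -336
Δ²: -278  -470  -710  -998
Δ: -166  -444  -914  -1624
T: -31  -197  -641  -1555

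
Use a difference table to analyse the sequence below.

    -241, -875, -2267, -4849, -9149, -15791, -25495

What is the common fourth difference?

-96

Δ: -634, -1392, -2582, -4300, -6642, -9704
Δ²: -758, -1190, -1718, -2342, -3062
Δ³: -432, -528, -624, -720
Δ⁴: -96, -96, -96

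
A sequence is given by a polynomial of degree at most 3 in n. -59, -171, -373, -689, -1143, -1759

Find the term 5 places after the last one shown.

-8109

D1: -112  -202  -316  -454  -616
D2: -90  -114  -138  -162
D3: -24  -24  -24
Constant third difference = -24, so extend:
-162 − 24 = -186;  -616 − 186 = -802;  -1759 − 802 = -2561
-186 − 24 = -210;  -802 − 210 = -1012;  -2561 − 1012 = -3573
-210 − 24 = -234;  -1012 − 234 = -1246;  -3573 − 1246 = -4819
-234 − 24 = -258;  -1246 − 258 = -1504;  -4819 − 1504 = -6323
-258 − 24 = -282;  -1504 − 282 = -1786;  -6323 − 1786 = -8109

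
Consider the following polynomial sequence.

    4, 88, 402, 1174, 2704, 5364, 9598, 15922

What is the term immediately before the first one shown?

-6

Δ: 84, 314, 772, 1530, 2660, 4234, 6324
Δ²: 230, 458, 758, 1130, 1574, 2090
Δ³: 228, 300, 372, 444, 516
Δ⁴: 72, 72, 72, 72
The fourth differences are constant at 72.
Work back: 228 − 72 = 156;  230 − 156 = 74;  84 − 74 = 10;  4 − 10 = -6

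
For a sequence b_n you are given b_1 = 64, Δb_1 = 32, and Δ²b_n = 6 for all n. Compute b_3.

Build the table forward from the leading diagonal:
Second differences: 6, 6, 6
First differences: 32, 38, 44
b: 64, 96, 134

134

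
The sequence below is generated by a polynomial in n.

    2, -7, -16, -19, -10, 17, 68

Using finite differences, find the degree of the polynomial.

First differences: -9, -9, -3, 9, 27, 51
Second differences: 0, 6, 12, 18, 24
Third differences: 6, 6, 6, 6
The third differences are constant, so the polynomial has degree 3.

3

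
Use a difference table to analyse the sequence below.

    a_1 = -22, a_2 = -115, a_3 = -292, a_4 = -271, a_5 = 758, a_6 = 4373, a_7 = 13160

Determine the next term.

30953

Δ: -93, -177, 21, 1029, 3615, 8787
Δ²: -84, 198, 1008, 2586, 5172
Δ³: 282, 810, 1578, 2586
Δ⁴: 528, 768, 1008
Δ⁵: 240, 240
The fifth differences are constant (240).
1008 + 240 = 1248;  2586 + 1248 = 3834;  5172 + 3834 = 9006;  8787 + 9006 = 17793;  13160 + 17793 = 30953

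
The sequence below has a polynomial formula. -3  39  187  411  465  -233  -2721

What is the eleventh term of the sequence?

-74013

D1: 42, 148, 224, 54, -698, -2488
D2: 106, 76, -170, -752, -1790
D3: -30, -246, -582, -1038
D4: -216, -336, -456
D5: -120, -120
The fifth differences are constant (-120).
-456 − 120 = -576;  -1038 − 576 = -1614;  -1790 − 1614 = -3404;  -2488 − 3404 = -5892;  -2721 − 5892 = -8613
-576 − 120 = -696;  -1614 − 696 = -2310;  -3404 − 2310 = -5714;  -5892 − 5714 = -11606;  -8613 − 11606 = -20219
-696 − 120 = -816;  -2310 − 816 = -3126;  -5714 − 3126 = -8840;  -11606 − 8840 = -20446;  -20219 − 20446 = -40665
-816 − 120 = -936;  -3126 − 936 = -4062;  -8840 − 4062 = -12902;  -20446 − 12902 = -33348;  -40665 − 33348 = -74013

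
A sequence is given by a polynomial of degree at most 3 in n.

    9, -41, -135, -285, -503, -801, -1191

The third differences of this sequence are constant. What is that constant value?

Δ: -50, -94, -150, -218, -298, -390
Δ²: -44, -56, -68, -80, -92
Δ³: -12, -12, -12, -12

-12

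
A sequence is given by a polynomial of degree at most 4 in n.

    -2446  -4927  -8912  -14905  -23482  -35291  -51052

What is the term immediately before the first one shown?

-1037

Δ: -2481  -3985  -5993  -8577  -11809  -15761
Δ²: -1504  -2008  -2584  -3232  -3952
Δ³: -504  -576  -648  -720
Δ⁴: -72  -72  -72
The fourth differences are constant at -72.
Work back: -504 + 72 = -432;  -1504 + 432 = -1072;  -2481 + 1072 = -1409;  -2446 + 1409 = -1037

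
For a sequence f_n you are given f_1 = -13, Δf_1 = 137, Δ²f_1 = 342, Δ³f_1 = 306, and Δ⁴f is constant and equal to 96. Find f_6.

7632

Build the table forward from the leading diagonal:
D4: 96  96  96  96  96  96
D3: 306  402  498  594  690  786
D2: 342  648  1050  1548  2142  2832
D1: 137  479  1127  2177  3725  5867
f: -13  124  603  1730  3907  7632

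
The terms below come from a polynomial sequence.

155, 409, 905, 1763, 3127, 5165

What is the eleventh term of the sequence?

33025

254, 496, 858, 1364, 2038
242, 362, 506, 674
120, 144, 168
24, 24
The fourth differences are constant (24).
168 + 24 = 192;  674 + 192 = 866;  2038 + 866 = 2904;  5165 + 2904 = 8069
192 + 24 = 216;  866 + 216 = 1082;  2904 + 1082 = 3986;  8069 + 3986 = 12055
216 + 24 = 240;  1082 + 240 = 1322;  3986 + 1322 = 5308;  12055 + 5308 = 17363
240 + 24 = 264;  1322 + 264 = 1586;  5308 + 1586 = 6894;  17363 + 6894 = 24257
264 + 24 = 288;  1586 + 288 = 1874;  6894 + 1874 = 8768;  24257 + 8768 = 33025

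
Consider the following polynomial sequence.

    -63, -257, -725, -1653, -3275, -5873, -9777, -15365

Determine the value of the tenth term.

-194, -468, -928, -1622, -2598, -3904, -5588
-274, -460, -694, -976, -1306, -1684
-186, -234, -282, -330, -378
-48, -48, -48, -48
The fourth differences are constant (-48).
-378 − 48 = -426;  -1684 − 426 = -2110;  -5588 − 2110 = -7698;  -15365 − 7698 = -23063
-426 − 48 = -474;  -2110 − 474 = -2584;  -7698 − 2584 = -10282;  -23063 − 10282 = -33345

-33345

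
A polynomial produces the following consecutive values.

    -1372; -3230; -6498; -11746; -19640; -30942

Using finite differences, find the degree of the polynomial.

-1858, -3268, -5248, -7894, -11302
-1410, -1980, -2646, -3408
-570, -666, -762
-96, -96
The fourth differences are constant, so the polynomial has degree 4.

4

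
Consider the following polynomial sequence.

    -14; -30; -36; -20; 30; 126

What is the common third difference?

12

D1: -16, -6, 16, 50, 96
D2: 10, 22, 34, 46
D3: 12, 12, 12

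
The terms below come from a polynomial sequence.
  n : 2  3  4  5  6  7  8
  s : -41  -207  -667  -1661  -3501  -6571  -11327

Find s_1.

-1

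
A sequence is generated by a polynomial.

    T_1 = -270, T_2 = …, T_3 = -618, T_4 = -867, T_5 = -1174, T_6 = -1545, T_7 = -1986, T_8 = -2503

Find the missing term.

-421

Using the last 6 terms:
D1: -249, -307, -371, -441, -517
D2: -58, -64, -70, -76
D3: -6, -6, -6
Constant third difference = -6.
Extend backward: -58 + 6 = -52;  -249 + 52 = -197;  -618 + 197 = -421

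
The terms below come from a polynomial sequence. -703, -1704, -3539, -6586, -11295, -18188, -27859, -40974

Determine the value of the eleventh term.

First differences: -1001, -1835, -3047, -4709, -6893, -9671, -13115
Second differences: -834, -1212, -1662, -2184, -2778, -3444
Third differences: -378, -450, -522, -594, -666
Fourth differences: -72, -72, -72, -72
Fourth differences constant at -72.
-666 − 72 = -738;  -3444 − 738 = -4182;  -13115 − 4182 = -17297;  -40974 − 17297 = -58271
-738 − 72 = -810;  -4182 − 810 = -4992;  -17297 − 4992 = -22289;  -58271 − 22289 = -80560
-810 − 72 = -882;  -4992 − 882 = -5874;  -22289 − 5874 = -28163;  -80560 − 28163 = -108723

-108723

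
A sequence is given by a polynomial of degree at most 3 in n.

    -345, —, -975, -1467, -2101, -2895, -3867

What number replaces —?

-607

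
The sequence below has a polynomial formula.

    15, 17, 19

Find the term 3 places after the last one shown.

2, 2
Constant first difference = 2, so extend:
19 + 2 = 21
21 + 2 = 23
23 + 2 = 25

25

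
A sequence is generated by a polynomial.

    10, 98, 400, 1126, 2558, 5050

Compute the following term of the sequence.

9028

Δ: 88 , 302 , 726 , 1432 , 2492
Δ²: 214 , 424 , 706 , 1060
Δ³: 210 , 282 , 354
Δ⁴: 72 , 72
Constant fourth difference = 72, so extend:
354 + 72 = 426;  1060 + 426 = 1486;  2492 + 1486 = 3978;  5050 + 3978 = 9028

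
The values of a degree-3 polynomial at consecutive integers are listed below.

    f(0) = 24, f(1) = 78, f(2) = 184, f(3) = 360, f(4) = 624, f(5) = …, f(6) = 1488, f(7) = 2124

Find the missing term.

994

Using the first 5 terms:
First differences: 54, 106, 176, 264
Second differences: 52, 70, 88
Third differences: 18, 18
Constant third difference = 18.
Extend forward: 88 + 18 = 106;  264 + 106 = 370;  624 + 370 = 994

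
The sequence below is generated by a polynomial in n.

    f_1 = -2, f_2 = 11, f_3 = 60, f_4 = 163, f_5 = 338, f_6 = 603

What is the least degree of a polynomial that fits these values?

Δ: 13, 49, 103, 175, 265
Δ²: 36, 54, 72, 90
Δ³: 18, 18, 18
The third differences are constant, so the polynomial has degree 3.

3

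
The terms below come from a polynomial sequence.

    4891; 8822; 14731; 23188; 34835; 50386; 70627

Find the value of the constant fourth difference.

72

D1: 3931, 5909, 8457, 11647, 15551, 20241
D2: 1978, 2548, 3190, 3904, 4690
D3: 570, 642, 714, 786
D4: 72, 72, 72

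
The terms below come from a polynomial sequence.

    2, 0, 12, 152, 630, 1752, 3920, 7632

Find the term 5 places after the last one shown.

Δ: -2 , 12 , 140 , 478 , 1122 , 2168 , 3712
Δ²: 14 , 128 , 338 , 644 , 1046 , 1544
Δ³: 114 , 210 , 306 , 402 , 498
Δ⁴: 96 , 96 , 96 , 96
Constant fourth difference = 96, so extend:
498 + 96 = 594;  1544 + 594 = 2138;  3712 + 2138 = 5850;  7632 + 5850 = 13482
594 + 96 = 690;  2138 + 690 = 2828;  5850 + 2828 = 8678;  13482 + 8678 = 22160
690 + 96 = 786;  2828 + 786 = 3614;  8678 + 3614 = 12292;  22160 + 12292 = 34452
786 + 96 = 882;  3614 + 882 = 4496;  12292 + 4496 = 16788;  34452 + 16788 = 51240
882 + 96 = 978;  4496 + 978 = 5474;  16788 + 5474 = 22262;  51240 + 22262 = 73502

73502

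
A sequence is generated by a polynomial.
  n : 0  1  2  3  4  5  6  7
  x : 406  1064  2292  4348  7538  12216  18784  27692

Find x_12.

126442

658  1228  2056  3190  4678  6568  8908
570  828  1134  1488  1890  2340
258  306  354  402  450
48  48  48  48
The fourth differences are constant (48).
450 + 48 = 498;  2340 + 498 = 2838;  8908 + 2838 = 11746;  27692 + 11746 = 39438
498 + 48 = 546;  2838 + 546 = 3384;  11746 + 3384 = 15130;  39438 + 15130 = 54568
546 + 48 = 594;  3384 + 594 = 3978;  15130 + 3978 = 19108;  54568 + 19108 = 73676
594 + 48 = 642;  3978 + 642 = 4620;  19108 + 4620 = 23728;  73676 + 23728 = 97404
642 + 48 = 690;  4620 + 690 = 5310;  23728 + 5310 = 29038;  97404 + 29038 = 126442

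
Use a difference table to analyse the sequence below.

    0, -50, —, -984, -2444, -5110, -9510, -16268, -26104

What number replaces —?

Using the last 6 terms:
First differences: -1460  -2666  -4400  -6758  -9836
Second differences: -1206  -1734  -2358  -3078
Third differences: -528  -624  -720
Fourth differences: -96  -96
Constant fourth difference = -96.
Extend backward: -528 + 96 = -432;  -1206 + 432 = -774;  -1460 + 774 = -686;  -984 + 686 = -298

-298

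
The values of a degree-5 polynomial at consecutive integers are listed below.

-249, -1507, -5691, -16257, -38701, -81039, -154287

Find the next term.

-272941

Δ: -1258, -4184, -10566, -22444, -42338, -73248
Δ²: -2926, -6382, -11878, -19894, -30910
Δ³: -3456, -5496, -8016, -11016
Δ⁴: -2040, -2520, -3000
Δ⁵: -480, -480
Constant fifth difference = -480, so extend:
-3000 − 480 = -3480;  -11016 − 3480 = -14496;  -30910 − 14496 = -45406;  -73248 − 45406 = -118654;  -154287 − 118654 = -272941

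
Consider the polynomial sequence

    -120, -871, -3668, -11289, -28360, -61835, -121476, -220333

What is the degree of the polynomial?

-751, -2797, -7621, -17071, -33475, -59641, -98857
-2046, -4824, -9450, -16404, -26166, -39216
-2778, -4626, -6954, -9762, -13050
-1848, -2328, -2808, -3288
-480, -480, -480
The fifth differences are constant, so the polynomial has degree 5.

5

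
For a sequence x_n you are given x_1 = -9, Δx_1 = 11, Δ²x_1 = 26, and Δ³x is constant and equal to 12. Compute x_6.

426

Build the table forward from the leading diagonal:
D3: 12  12  12  12  12  12
D2: 26  38  50  62  74  86
D1: 11  37  75  125  187  261
x: -9  2  39  114  239  426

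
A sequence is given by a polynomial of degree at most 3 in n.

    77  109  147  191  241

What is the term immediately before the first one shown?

Δ: 32  38  44  50
Δ²: 6  6  6
The second differences are constant at 6.
Work back: 32 − 6 = 26;  77 − 26 = 51

51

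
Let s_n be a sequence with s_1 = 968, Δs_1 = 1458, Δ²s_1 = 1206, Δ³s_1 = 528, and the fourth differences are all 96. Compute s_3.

5090

Build the table forward from the leading diagonal:
D4: 96, 96, 96
D3: 528, 624, 720
D2: 1206, 1734, 2358
D1: 1458, 2664, 4398
s: 968, 2426, 5090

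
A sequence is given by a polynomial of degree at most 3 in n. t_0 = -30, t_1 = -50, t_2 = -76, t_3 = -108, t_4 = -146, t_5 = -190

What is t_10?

-500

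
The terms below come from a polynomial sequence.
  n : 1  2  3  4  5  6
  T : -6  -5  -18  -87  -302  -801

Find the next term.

-1770

1, -13, -69, -215, -499
-14, -56, -146, -284
-42, -90, -138
-48, -48
The fourth differences are constant (-48).
-138 − 48 = -186;  -284 − 186 = -470;  -499 − 470 = -969;  -801 − 969 = -1770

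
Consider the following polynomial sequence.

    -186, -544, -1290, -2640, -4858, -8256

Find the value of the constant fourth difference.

-48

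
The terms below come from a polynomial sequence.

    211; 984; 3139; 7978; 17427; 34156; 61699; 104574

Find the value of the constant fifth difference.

D1: 773, 2155, 4839, 9449, 16729, 27543, 42875
D2: 1382, 2684, 4610, 7280, 10814, 15332
D3: 1302, 1926, 2670, 3534, 4518
D4: 624, 744, 864, 984
D5: 120, 120, 120

120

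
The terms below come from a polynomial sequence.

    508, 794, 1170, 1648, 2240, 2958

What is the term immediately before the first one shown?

First differences: 286  376  478  592  718
Second differences: 90  102  114  126
Third differences: 12  12  12
The third differences are constant at 12.
Work back: 90 − 12 = 78;  286 − 78 = 208;  508 − 208 = 300

300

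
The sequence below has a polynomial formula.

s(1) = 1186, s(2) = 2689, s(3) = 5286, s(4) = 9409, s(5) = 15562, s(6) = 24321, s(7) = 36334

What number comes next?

52321

Δ: 1503, 2597, 4123, 6153, 8759, 12013
Δ²: 1094, 1526, 2030, 2606, 3254
Δ³: 432, 504, 576, 648
Δ⁴: 72, 72, 72
Constant fourth difference = 72, so extend:
648 + 72 = 720;  3254 + 720 = 3974;  12013 + 3974 = 15987;  36334 + 15987 = 52321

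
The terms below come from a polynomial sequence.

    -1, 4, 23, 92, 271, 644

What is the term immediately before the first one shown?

-4

Δ: 5, 19, 69, 179, 373
Δ²: 14, 50, 110, 194
Δ³: 36, 60, 84
Δ⁴: 24, 24
The fourth differences are constant at 24.
Work back: 36 − 24 = 12;  14 − 12 = 2;  5 − 2 = 3;  -1 − 3 = -4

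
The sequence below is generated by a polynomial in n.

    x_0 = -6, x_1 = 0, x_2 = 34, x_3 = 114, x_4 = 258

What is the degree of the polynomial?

D1: 6, 34, 80, 144
D2: 28, 46, 64
D3: 18, 18
The third differences are constant, so the polynomial has degree 3.

3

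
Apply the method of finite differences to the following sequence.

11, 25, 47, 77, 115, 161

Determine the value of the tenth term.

14, 22, 30, 38, 46
8, 8, 8, 8
Second differences constant at 8.
46 + 8 = 54;  161 + 54 = 215
54 + 8 = 62;  215 + 62 = 277
62 + 8 = 70;  277 + 70 = 347
70 + 8 = 78;  347 + 78 = 425

425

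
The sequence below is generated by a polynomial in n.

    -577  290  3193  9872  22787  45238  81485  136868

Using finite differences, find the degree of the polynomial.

5

Δ: 867, 2903, 6679, 12915, 22451, 36247, 55383
Δ²: 2036, 3776, 6236, 9536, 13796, 19136
Δ³: 1740, 2460, 3300, 4260, 5340
Δ⁴: 720, 840, 960, 1080
Δ⁵: 120, 120, 120
The fifth differences are constant, so the polynomial has degree 5.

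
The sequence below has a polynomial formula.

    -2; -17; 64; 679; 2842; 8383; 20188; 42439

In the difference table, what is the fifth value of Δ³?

D1: -15, 81, 615, 2163, 5541, 11805, 22251
D2: 96, 534, 1548, 3378, 6264, 10446
D3: 438, 1014, 1830, 2886, 4182
D4: 576, 816, 1056, 1296
D5: 240, 240, 240

4182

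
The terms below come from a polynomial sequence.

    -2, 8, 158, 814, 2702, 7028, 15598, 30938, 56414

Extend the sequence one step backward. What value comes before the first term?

2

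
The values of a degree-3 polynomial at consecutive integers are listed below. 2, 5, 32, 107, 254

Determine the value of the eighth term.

1367

D1: 3  27  75  147
D2: 24  48  72
D3: 24  24
The third differences are constant (24).
72 + 24 = 96;  147 + 96 = 243;  254 + 243 = 497
96 + 24 = 120;  243 + 120 = 363;  497 + 363 = 860
120 + 24 = 144;  363 + 144 = 507;  860 + 507 = 1367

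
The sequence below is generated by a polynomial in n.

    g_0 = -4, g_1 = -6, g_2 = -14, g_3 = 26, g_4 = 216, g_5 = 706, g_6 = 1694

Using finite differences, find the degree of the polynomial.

-2, -8, 40, 190, 490, 988
-6, 48, 150, 300, 498
54, 102, 150, 198
48, 48, 48
The fourth differences are constant, so the polynomial has degree 4.

4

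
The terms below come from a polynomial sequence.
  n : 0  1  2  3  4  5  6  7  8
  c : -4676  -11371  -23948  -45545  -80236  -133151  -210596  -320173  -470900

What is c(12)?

-1721948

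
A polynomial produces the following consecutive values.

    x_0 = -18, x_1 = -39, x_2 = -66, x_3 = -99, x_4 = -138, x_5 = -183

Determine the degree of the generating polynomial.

2

Δ: -21, -27, -33, -39, -45
Δ²: -6, -6, -6, -6
The second differences are constant, so the polynomial has degree 2.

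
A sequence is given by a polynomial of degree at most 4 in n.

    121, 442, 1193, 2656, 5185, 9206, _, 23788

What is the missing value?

15217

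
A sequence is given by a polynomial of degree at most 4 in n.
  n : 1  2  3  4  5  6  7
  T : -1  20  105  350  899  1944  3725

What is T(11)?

24689

Δ: 21, 85, 245, 549, 1045, 1781
Δ²: 64, 160, 304, 496, 736
Δ³: 96, 144, 192, 240
Δ⁴: 48, 48, 48
The fourth differences are constant (48).
240 + 48 = 288;  736 + 288 = 1024;  1781 + 1024 = 2805;  3725 + 2805 = 6530
288 + 48 = 336;  1024 + 336 = 1360;  2805 + 1360 = 4165;  6530 + 4165 = 10695
336 + 48 = 384;  1360 + 384 = 1744;  4165 + 1744 = 5909;  10695 + 5909 = 16604
384 + 48 = 432;  1744 + 432 = 2176;  5909 + 2176 = 8085;  16604 + 8085 = 24689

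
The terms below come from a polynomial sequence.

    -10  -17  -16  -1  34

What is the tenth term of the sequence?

719

D1: -7, 1, 15, 35
D2: 8, 14, 20
D3: 6, 6
Constant third difference = 6, so extend:
20 + 6 = 26;  35 + 26 = 61;  34 + 61 = 95
26 + 6 = 32;  61 + 32 = 93;  95 + 93 = 188
32 + 6 = 38;  93 + 38 = 131;  188 + 131 = 319
38 + 6 = 44;  131 + 44 = 175;  319 + 175 = 494
44 + 6 = 50;  175 + 50 = 225;  494 + 225 = 719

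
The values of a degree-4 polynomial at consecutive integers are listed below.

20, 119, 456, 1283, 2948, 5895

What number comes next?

10664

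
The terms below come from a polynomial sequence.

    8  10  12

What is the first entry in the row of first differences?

2

Δ: 2, 2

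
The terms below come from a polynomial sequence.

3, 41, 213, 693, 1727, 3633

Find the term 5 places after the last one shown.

42413

First differences: 38, 172, 480, 1034, 1906
Second differences: 134, 308, 554, 872
Third differences: 174, 246, 318
Fourth differences: 72, 72
Constant fourth difference = 72, so extend:
318 + 72 = 390;  872 + 390 = 1262;  1906 + 1262 = 3168;  3633 + 3168 = 6801
390 + 72 = 462;  1262 + 462 = 1724;  3168 + 1724 = 4892;  6801 + 4892 = 11693
462 + 72 = 534;  1724 + 534 = 2258;  4892 + 2258 = 7150;  11693 + 7150 = 18843
534 + 72 = 606;  2258 + 606 = 2864;  7150 + 2864 = 10014;  18843 + 10014 = 28857
606 + 72 = 678;  2864 + 678 = 3542;  10014 + 3542 = 13556;  28857 + 13556 = 42413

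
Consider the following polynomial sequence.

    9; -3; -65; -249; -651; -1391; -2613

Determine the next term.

-4485

First differences: -12, -62, -184, -402, -740, -1222
Second differences: -50, -122, -218, -338, -482
Third differences: -72, -96, -120, -144
Fourth differences: -24, -24, -24
The fourth differences are constant (-24).
-144 − 24 = -168;  -482 − 168 = -650;  -1222 − 650 = -1872;  -2613 − 1872 = -4485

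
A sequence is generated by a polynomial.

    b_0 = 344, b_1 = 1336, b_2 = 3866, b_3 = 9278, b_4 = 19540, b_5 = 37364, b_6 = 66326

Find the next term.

Δ: 992 , 2530 , 5412 , 10262 , 17824 , 28962
Δ²: 1538 , 2882 , 4850 , 7562 , 11138
Δ³: 1344 , 1968 , 2712 , 3576
Δ⁴: 624 , 744 , 864
Δ⁵: 120 , 120
The fifth differences are constant (120).
864 + 120 = 984;  3576 + 984 = 4560;  11138 + 4560 = 15698;  28962 + 15698 = 44660;  66326 + 44660 = 110986

110986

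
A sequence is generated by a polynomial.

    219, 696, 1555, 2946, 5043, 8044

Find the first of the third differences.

First differences: 477, 859, 1391, 2097, 3001
Second differences: 382, 532, 706, 904
Third differences: 150, 174, 198
Fourth differences: 24, 24

150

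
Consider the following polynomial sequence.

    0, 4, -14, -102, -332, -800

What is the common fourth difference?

First differences: 4, -18, -88, -230, -468
Second differences: -22, -70, -142, -238
Third differences: -48, -72, -96
Fourth differences: -24, -24

-24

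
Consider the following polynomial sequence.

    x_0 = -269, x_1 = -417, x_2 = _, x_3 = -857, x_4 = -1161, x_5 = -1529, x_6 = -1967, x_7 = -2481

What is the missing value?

Using the last 5 terms:
D1: -304  -368  -438  -514
D2: -64  -70  -76
D3: -6  -6
Constant third difference = -6.
Extend backward: -64 + 6 = -58;  -304 + 58 = -246;  -857 + 246 = -611

-611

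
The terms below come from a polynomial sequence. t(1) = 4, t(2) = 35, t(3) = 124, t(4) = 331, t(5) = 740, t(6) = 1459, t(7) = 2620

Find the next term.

4379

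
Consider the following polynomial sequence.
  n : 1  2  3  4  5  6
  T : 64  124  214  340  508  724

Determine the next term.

60  90  126  168  216
30  36  42  48
6  6  6
Third differences constant at 6.
48 + 6 = 54;  216 + 54 = 270;  724 + 270 = 994

994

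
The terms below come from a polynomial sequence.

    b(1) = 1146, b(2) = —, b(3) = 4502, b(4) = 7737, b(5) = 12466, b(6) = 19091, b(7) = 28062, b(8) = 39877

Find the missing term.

2407

Using the last 6 terms:
First differences: 3235  4729  6625  8971  11815
Second differences: 1494  1896  2346  2844
Third differences: 402  450  498
Fourth differences: 48  48
Constant fourth difference = 48.
Extend backward: 402 − 48 = 354;  1494 − 354 = 1140;  3235 − 1140 = 2095;  4502 − 2095 = 2407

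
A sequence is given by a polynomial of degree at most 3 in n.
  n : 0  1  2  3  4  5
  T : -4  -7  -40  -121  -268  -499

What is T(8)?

D1: -3 , -33 , -81 , -147 , -231
D2: -30 , -48 , -66 , -84
D3: -18 , -18 , -18
Constant third difference = -18, so extend:
-84 − 18 = -102;  -231 − 102 = -333;  -499 − 333 = -832
-102 − 18 = -120;  -333 − 120 = -453;  -832 − 453 = -1285
-120 − 18 = -138;  -453 − 138 = -591;  -1285 − 591 = -1876

-1876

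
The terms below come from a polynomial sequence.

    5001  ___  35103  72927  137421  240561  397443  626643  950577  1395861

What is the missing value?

14733

Using the last 8 terms:
D1: 37824, 64494, 103140, 156882, 229200, 323934, 445284
D2: 26670, 38646, 53742, 72318, 94734, 121350
D3: 11976, 15096, 18576, 22416, 26616
D4: 3120, 3480, 3840, 4200
D5: 360, 360, 360
Constant fifth difference = 360.
Extend backward: 3120 − 360 = 2760;  11976 − 2760 = 9216;  26670 − 9216 = 17454;  37824 − 17454 = 20370;  35103 − 20370 = 14733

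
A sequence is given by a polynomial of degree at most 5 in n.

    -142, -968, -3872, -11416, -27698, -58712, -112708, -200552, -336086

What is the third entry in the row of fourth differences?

-2256

First differences: -826, -2904, -7544, -16282, -31014, -53996, -87844, -135534
Second differences: -2078, -4640, -8738, -14732, -22982, -33848, -47690
Third differences: -2562, -4098, -5994, -8250, -10866, -13842
Fourth differences: -1536, -1896, -2256, -2616, -2976
Fifth differences: -360, -360, -360, -360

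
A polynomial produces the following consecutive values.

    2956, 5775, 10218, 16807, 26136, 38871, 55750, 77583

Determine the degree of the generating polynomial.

4

First differences: 2819, 4443, 6589, 9329, 12735, 16879, 21833
Second differences: 1624, 2146, 2740, 3406, 4144, 4954
Third differences: 522, 594, 666, 738, 810
Fourth differences: 72, 72, 72, 72
The fourth differences are constant, so the polynomial has degree 4.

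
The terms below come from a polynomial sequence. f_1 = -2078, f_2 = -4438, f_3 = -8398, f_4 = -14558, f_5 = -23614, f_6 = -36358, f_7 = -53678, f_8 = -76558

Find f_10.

-143414

D1: -2360, -3960, -6160, -9056, -12744, -17320, -22880
D2: -1600, -2200, -2896, -3688, -4576, -5560
D3: -600, -696, -792, -888, -984
D4: -96, -96, -96, -96
Constant fourth difference = -96, so extend:
-984 − 96 = -1080;  -5560 − 1080 = -6640;  -22880 − 6640 = -29520;  -76558 − 29520 = -106078
-1080 − 96 = -1176;  -6640 − 1176 = -7816;  -29520 − 7816 = -37336;  -106078 − 37336 = -143414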